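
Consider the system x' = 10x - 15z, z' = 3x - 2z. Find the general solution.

x(t) = -C_1e^(4t)sin(3t) + 2C_1e^(4t)cos(3t) + 2C_2e^(4t)sin(3t) + C_2e^(4t)cos(3t), z(t) = C_1e^(4t)cos(3t) + C_2e^(4t)sin(3t)

Coefficient matrix A = [[10, -15], [3, -2]].
Characteristic polynomial det(A - λI) = λ^2 - 8λ + 25 = 0.
Eigenvalues λ = 4 ± 3i (complex conjugate pair).
For λ=4+3i: an eigenvector is (2,1) - i(-1,0) = (2 + i, 1).
A real fundamental pair from Re and Im of e^((4+3i)t)v: X_1 = e^(4t)(cos(3t)·(2,1) + sin(3t)·(-1,0)), X_2 = e^(4t)(sin(3t)·(2,1) - cos(3t)·(-1,0)).
General solution: C_1X_1 + C_2X_2.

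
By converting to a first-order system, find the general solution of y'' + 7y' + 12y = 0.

y(t) = K_1e^(-3t) + K_2e^(-4t)

Let x_1 = y, x_2 = y'. Then x_1' = x_2 and x_2' = -12x_1 - 7x_2.
A = [[0,1],[-12,-7]]; det(A-λI) = λ^2 + 7λ + 12.
Eigenvalues λ = -3, -4 with eigenvectors (1,-3), (1,-4).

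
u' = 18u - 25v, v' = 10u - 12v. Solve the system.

Coefficient matrix A = [[18, -25], [10, -12]].
Characteristic polynomial det(A - λI) = λ^2 - 6λ + 34 = 0.
Eigenvalues λ = 3 ± 5i (complex conjugate pair).
For λ=3+5i: an eigenvector is (2,1) - i(1,1) = (2 - i, 1 - i).
A real fundamental pair from Re and Im of e^((3+5i)t)v: X_1 = e^(3t)(cos(5t)·(2,1) + sin(5t)·(1,1)), X_2 = e^(3t)(sin(5t)·(2,1) - cos(5t)·(1,1)).
General solution: C_1X_1 + C_2X_2.

u(t) = C_1e^(3t)sin(5t) + 2C_1e^(3t)cos(5t) + 2C_2e^(3t)sin(5t) - C_2e^(3t)cos(5t), v(t) = C_1e^(3t)sin(5t) + C_1e^(3t)cos(5t) + C_2e^(3t)sin(5t) - C_2e^(3t)cos(5t)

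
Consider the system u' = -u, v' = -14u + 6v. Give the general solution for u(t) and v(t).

Coefficient matrix A = [[-1, 0], [-14, 6]].
Characteristic polynomial det(A - λI) = λ^2 - 5λ - 6 = 0.
Eigenvalues λ = 6, -1.
For λ=6: (A-λI) row 1 is [-7, 0], so an eigenvector is (0, 1).
For λ=-1: (A-λI) row 2 is [-14, 7], so an eigenvector is (-1, -2).
General solution: c_1e^(6t)(0,1) + c_2e^(-t)(-1,-2).

u(t) = -c_2e^(-t), v(t) = c_1e^(6t) - 2c_2e^(-t)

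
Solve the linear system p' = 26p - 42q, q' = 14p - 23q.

Coefficient matrix A = [[26, -42], [14, -23]].
Characteristic polynomial det(A - λI) = λ^2 - 3λ - 10 = 0.
Eigenvalues λ = 5, -2.
For λ=5: (A-λI) row 1 is [21, -42], so an eigenvector is (-2, -1).
For λ=-2: (A-λI) row 1 is [28, -42], so an eigenvector is (3, 2).
General solution: C_1e^(5t)(-2,-1) + C_2e^(-2t)(3,2).

p(t) = -2C_1e^(5t) + 3C_2e^(-2t), q(t) = -C_1e^(5t) + 2C_2e^(-2t)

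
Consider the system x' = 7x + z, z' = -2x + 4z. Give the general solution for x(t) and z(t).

x(t) = C_1e^(6t) - C_2e^(5t), z(t) = -C_1e^(6t) + 2C_2e^(5t)

Coefficient matrix A = [[7, 1], [-2, 4]].
Characteristic polynomial det(A - λI) = λ^2 - 11λ + 30 = 0.
Eigenvalues λ = 6, 5.
For λ=6: (A-λI) row 1 is [1, 1], so an eigenvector is (1, -1).
For λ=5: (A-λI) row 1 is [2, 1], so an eigenvector is (-1, 2).
General solution: C_1e^(6t)(1,-1) + C_2e^(5t)(-1,2).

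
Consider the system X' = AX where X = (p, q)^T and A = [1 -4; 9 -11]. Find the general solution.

Coefficient matrix A = [[1, -4], [9, -11]].
Characteristic polynomial det(A - λI) = λ^2 + 10λ + 25 = 0.
Single eigenvalue λ = -5 with algebraic multiplicity 2.
Eigenvector v = (2,3); generalized eigenvector w with (A-λI)w=v is (-1,-2).
General solution: e^(-5t)[C_1·v + C_2·(t·v + w)].

p(t) = 2C_1e^(-5t) + 2C_2te^(-5t) - C_2e^(-5t), q(t) = 3C_1e^(-5t) + 3C_2te^(-5t) - 2C_2e^(-5t)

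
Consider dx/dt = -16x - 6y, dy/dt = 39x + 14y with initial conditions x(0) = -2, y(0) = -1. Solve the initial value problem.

x(t) = 12e^(-t)sin(3t) - 2e^(-t)cos(3t), y(t) = -31e^(-t)sin(3t) - e^(-t)cos(3t)

Coefficient matrix A = [[-16, -6], [39, 14]].
Characteristic polynomial det(A - λI) = λ^2 + 2λ + 10 = 0.
Eigenvalues λ = -1 ± 3i (complex conjugate pair).
For λ=-1+3i: an eigenvector is (1,-3) - i(1,-2) = (1 - i, -3 + 2i).
A real fundamental pair from Re and Im of e^((-1+3i)t)v: X_1 = e^(-t)(cos(3t)·(1,-3) + sin(3t)·(1,-2)), X_2 = e^(-t)(sin(3t)·(1,-3) - cos(3t)·(1,-2)).
General solution: c_1X_1 + c_2X_2.
Applying x(0)=-2, y(0)=-1 gives c_1=5, c_2=7.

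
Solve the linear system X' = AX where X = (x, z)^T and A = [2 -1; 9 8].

Coefficient matrix A = [[2, -1], [9, 8]].
Characteristic polynomial det(A - λI) = λ^2 - 10λ + 25 = 0.
Single eigenvalue λ = 5 with algebraic multiplicity 2.
Eigenvector v = (-1,3); generalized eigenvector w with (A-λI)w=v is (0,1).
General solution: e^(5t)[C_1·v + C_2·(t·v + w)].

x(t) = -C_1e^(5t) - C_2te^(5t), z(t) = 3C_1e^(5t) + 3C_2te^(5t) + C_2e^(5t)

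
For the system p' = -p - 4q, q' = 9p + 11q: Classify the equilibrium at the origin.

unstable improper node

A = [[-1,-4],[9,11]]; det(A-λI) = λ^2 - 10λ + 25.
repeated λ = 5 with a single eigenvector.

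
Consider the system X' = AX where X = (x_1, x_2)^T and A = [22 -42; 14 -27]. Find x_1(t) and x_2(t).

Coefficient matrix A = [[22, -42], [14, -27]].
Characteristic polynomial det(A - λI) = λ^2 + 5λ - 6 = 0.
Eigenvalues λ = -6, 1.
For λ=-6: (A-λI) row 1 is [28, -42], so an eigenvector is (-3, -2).
For λ=1: (A-λI) row 1 is [21, -42], so an eigenvector is (2, 1).
General solution: K_1e^(-6t)(-3,-2) + K_2e^(t)(2,1).

x_1(t) = -3K_1e^(-6t) + 2K_2e^(t), x_2(t) = -2K_1e^(-6t) + K_2e^(t)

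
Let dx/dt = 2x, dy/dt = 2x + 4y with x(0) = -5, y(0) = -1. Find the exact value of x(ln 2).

A = [[2,0],[2,4]]; eigenvalues λ = 2, 4.
Eigenvectors: (1,-1) for λ=2, (0,1) for λ=4.
From the initial condition, c_1 = -5, c_2 = -6.
x(ln 2) = (-5)(2^2)(1) + (-6)(2^4)(0) = -20.

-20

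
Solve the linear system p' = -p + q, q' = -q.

Coefficient matrix A = [[-1, 1], [0, -1]].
Characteristic polynomial det(A - λI) = λ^2 + 2λ + 1 = 0.
Single eigenvalue λ = -1 with algebraic multiplicity 2.
Eigenvector v = (1,0); generalized eigenvector w with (A-λI)w=v is (-3,1).
General solution: e^(-t)[K_1·v + K_2·(t·v + w)].

p(t) = K_1e^(-t) + K_2te^(-t) - 3K_2e^(-t), q(t) = K_2e^(-t)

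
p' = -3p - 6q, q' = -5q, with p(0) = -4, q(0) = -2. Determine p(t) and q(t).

p(t) = 2e^(-3t) - 6e^(-5t), q(t) = -2e^(-5t)

Coefficient matrix A = [[-3, -6], [0, -5]].
Characteristic polynomial det(A - λI) = λ^2 + 8λ + 15 = 0.
Eigenvalues λ = -3, -5.
For λ=-3: (A-λI) row 1 is [0, -6], so an eigenvector is (-1, 0).
For λ=-5: (A-λI) row 1 is [2, -6], so an eigenvector is (3, 1).
General solution: C_1e^(-3t)(-1,0) + C_2e^(-5t)(3,1).
Applying p(0)=-4, q(0)=-2 gives C_1=-2, C_2=-2.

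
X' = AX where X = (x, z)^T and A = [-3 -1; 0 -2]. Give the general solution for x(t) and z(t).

Coefficient matrix A = [[-3, -1], [0, -2]].
Characteristic polynomial det(A - λI) = λ^2 + 5λ + 6 = 0.
Eigenvalues λ = -2, -3.
For λ=-2: (A-λI) row 1 is [-1, -1], so an eigenvector is (1, -1).
For λ=-3: (A-λI) row 1 is [0, -1], so an eigenvector is (1, 0).
General solution: K_1e^(-2t)(1,-1) + K_2e^(-3t)(1,0).

x(t) = K_1e^(-2t) + K_2e^(-3t), z(t) = -K_1e^(-2t)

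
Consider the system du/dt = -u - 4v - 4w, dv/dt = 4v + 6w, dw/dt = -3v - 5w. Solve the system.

Coefficient matrix A = [[-1, -4, -4], [0, 4, 6], [0, -3, -5]].
det(A - λI) = 0 gives eigenvalues λ = -1, -2, 1.
For λ=-1: eigenvector (1,0,0).
For λ=-2: eigenvector (0,-1,1).
For λ=1: eigenvector (2,-2,1).
General solution: C_1e^(-t)(1,0,0) + C_2e^(-2t)(0,-1,1) + C_3e^(t)(2,-2,1).

u(t) = C_1e^(-t) + 2C_3e^(t), v(t) = -C_2e^(-2t) - 2C_3e^(t), w(t) = C_2e^(-2t) + C_3e^(t)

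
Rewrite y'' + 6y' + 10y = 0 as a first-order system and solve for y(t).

Let x_1 = y, x_2 = y'. Then x_1' = x_2 and x_2' = -10x_1 - 6x_2.
A = [[0,1],[-10,-6]]; det(A-λI) = λ^2 + 6λ + 10.
Eigenvalues λ = -3 ± i.

y(t) = c_1e^(-3t)cos(t) + c_2e^(-3t)sin(t)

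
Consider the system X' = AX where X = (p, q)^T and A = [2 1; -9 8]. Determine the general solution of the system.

p(t) = C_1e^(5t) + C_2te^(5t) - C_2e^(5t), q(t) = 3C_1e^(5t) + 3C_2te^(5t) - 2C_2e^(5t)

Coefficient matrix A = [[2, 1], [-9, 8]].
Characteristic polynomial det(A - λI) = λ^2 - 10λ + 25 = 0.
Single eigenvalue λ = 5 with algebraic multiplicity 2.
Eigenvector v = (1,3); generalized eigenvector w with (A-λI)w=v is (-1,-2).
General solution: e^(5t)[C_1·v + C_2·(t·v + w)].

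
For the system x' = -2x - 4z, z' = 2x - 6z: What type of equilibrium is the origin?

A = [[-2,-4],[2,-6]]; det(A-λI) = λ^2 + 8λ + 20.
λ = -4 ± 2i: negative real part.

stable spiral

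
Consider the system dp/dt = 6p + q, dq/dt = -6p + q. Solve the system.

p(t) = -c_1e^(3t) - c_2e^(4t), q(t) = 3c_1e^(3t) + 2c_2e^(4t)

Coefficient matrix A = [[6, 1], [-6, 1]].
Characteristic polynomial det(A - λI) = λ^2 - 7λ + 12 = 0.
Eigenvalues λ = 3, 4.
For λ=3: (A-λI) row 1 is [3, 1], so an eigenvector is (-1, 3).
For λ=4: (A-λI) row 1 is [2, 1], so an eigenvector is (-1, 2).
General solution: c_1e^(3t)(-1,3) + c_2e^(4t)(-1,2).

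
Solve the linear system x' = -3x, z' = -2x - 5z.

x(t) = -C_2e^(-3t), z(t) = -C_1e^(-5t) + C_2e^(-3t)

Coefficient matrix A = [[-3, 0], [-2, -5]].
Characteristic polynomial det(A - λI) = λ^2 + 8λ + 15 = 0.
Eigenvalues λ = -5, -3.
For λ=-5: (A-λI) row 1 is [2, 0], so an eigenvector is (0, -1).
For λ=-3: (A-λI) row 2 is [-2, -2], so an eigenvector is (-1, 1).
General solution: C_1e^(-5t)(0,-1) + C_2e^(-3t)(-1,1).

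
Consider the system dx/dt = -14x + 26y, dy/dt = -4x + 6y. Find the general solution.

Coefficient matrix A = [[-14, 26], [-4, 6]].
Characteristic polynomial det(A - λI) = λ^2 + 8λ + 20 = 0.
Eigenvalues λ = -4 ± 2i (complex conjugate pair).
For λ=-4+2i: an eigenvector is (-3,-1) - i(2,1) = (-3 - 2i, -1 - i).
A real fundamental pair from Re and Im of e^((-4+2i)t)v: X_1 = e^(-4t)(cos(2t)·(-3,-1) + sin(2t)·(2,1)), X_2 = e^(-4t)(sin(2t)·(-3,-1) - cos(2t)·(2,1)).
General solution: C_1X_1 + C_2X_2.

x(t) = 2C_1e^(-4t)sin(2t) - 3C_1e^(-4t)cos(2t) - 3C_2e^(-4t)sin(2t) - 2C_2e^(-4t)cos(2t), y(t) = C_1e^(-4t)sin(2t) - C_1e^(-4t)cos(2t) - C_2e^(-4t)sin(2t) - C_2e^(-4t)cos(2t)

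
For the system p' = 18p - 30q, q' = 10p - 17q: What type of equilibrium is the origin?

saddle

A = [[18,-30],[10,-17]]; det(A-λI) = λ^2 - λ - 6.
λ = 3, -2: opposite signs.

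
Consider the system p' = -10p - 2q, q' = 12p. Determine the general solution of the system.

Coefficient matrix A = [[-10, -2], [12, 0]].
Characteristic polynomial det(A - λI) = λ^2 + 10λ + 24 = 0.
Eigenvalues λ = -6, -4.
For λ=-6: (A-λI) row 1 is [-4, -2], so an eigenvector is (1, -2).
For λ=-4: (A-λI) row 1 is [-6, -2], so an eigenvector is (-1, 3).
General solution: c_1e^(-6t)(1,-2) + c_2e^(-4t)(-1,3).

p(t) = c_1e^(-6t) - c_2e^(-4t), q(t) = -2c_1e^(-6t) + 3c_2e^(-4t)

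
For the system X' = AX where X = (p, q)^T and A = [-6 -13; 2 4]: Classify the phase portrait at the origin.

A = [[-6,-13],[2,4]]; det(A-λI) = λ^2 + 2λ + 2.
λ = -1 ± i: negative real part.

stable spiral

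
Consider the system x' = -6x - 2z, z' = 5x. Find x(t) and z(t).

Coefficient matrix A = [[-6, -2], [5, 0]].
Characteristic polynomial det(A - λI) = λ^2 + 6λ + 10 = 0.
Eigenvalues λ = -3 ± i (complex conjugate pair).
For λ=-3+i: an eigenvector is (1,-2) - i(1,-1) = (1 - i, -2 + i).
A real fundamental pair from Re and Im of e^((-3+i)t)v: X_1 = e^(-3t)(cos(t)·(1,-2) + sin(t)·(1,-1)), X_2 = e^(-3t)(sin(t)·(1,-2) - cos(t)·(1,-1)).
General solution: C_1X_1 + C_2X_2.

x(t) = C_1e^(-3t)sin(t) + C_1e^(-3t)cos(t) + C_2e^(-3t)sin(t) - C_2e^(-3t)cos(t), z(t) = -C_1e^(-3t)sin(t) - 2C_1e^(-3t)cos(t) - 2C_2e^(-3t)sin(t) + C_2e^(-3t)cos(t)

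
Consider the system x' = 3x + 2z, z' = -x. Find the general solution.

x(t) = -c_1e^(t) - 2c_2e^(2t), z(t) = c_1e^(t) + c_2e^(2t)

Coefficient matrix A = [[3, 2], [-1, 0]].
Characteristic polynomial det(A - λI) = λ^2 - 3λ + 2 = 0.
Eigenvalues λ = 1, 2.
For λ=1: (A-λI) row 1 is [2, 2], so an eigenvector is (-1, 1).
For λ=2: (A-λI) row 1 is [1, 2], so an eigenvector is (-2, 1).
General solution: c_1e^(t)(-1,1) + c_2e^(2t)(-2,1).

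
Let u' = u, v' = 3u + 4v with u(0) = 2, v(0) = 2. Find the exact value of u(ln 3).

A = [[1,0],[3,4]]; eigenvalues λ = 1, 4.
Eigenvectors: (-1,1) for λ=1, (0,1) for λ=4.
From the initial condition, c_1 = -2, c_2 = 4.
u(ln 3) = (-2)(3^1)(-1) + (4)(3^4)(0) = 6.

6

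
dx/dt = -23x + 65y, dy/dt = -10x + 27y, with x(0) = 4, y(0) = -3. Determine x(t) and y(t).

Coefficient matrix A = [[-23, 65], [-10, 27]].
Characteristic polynomial det(A - λI) = λ^2 - 4λ + 29 = 0.
Eigenvalues λ = 2 ± 5i (complex conjugate pair).
For λ=2+5i: an eigenvector is (2,1) - i(3,1) = (2 - 3i, 1 - i).
A real fundamental pair from Re and Im of e^((2+5i)t)v: X_1 = e^(2t)(cos(5t)·(2,1) + sin(5t)·(3,1)), X_2 = e^(2t)(sin(5t)·(2,1) - cos(5t)·(3,1)).
General solution: K_1X_1 + K_2X_2.
Applying x(0)=4, y(0)=-3 gives K_1=-13, K_2=-10.

x(t) = -59e^(2t)sin(5t) + 4e^(2t)cos(5t), y(t) = -23e^(2t)sin(5t) - 3e^(2t)cos(5t)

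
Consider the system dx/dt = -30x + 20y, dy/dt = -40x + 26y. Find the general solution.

x(t) = 2C_1e^(-2t)sin(4t) - C_1e^(-2t)cos(4t) - C_2e^(-2t)sin(4t) - 2C_2e^(-2t)cos(4t), y(t) = 3C_1e^(-2t)sin(4t) - C_1e^(-2t)cos(4t) - C_2e^(-2t)sin(4t) - 3C_2e^(-2t)cos(4t)

Coefficient matrix A = [[-30, 20], [-40, 26]].
Characteristic polynomial det(A - λI) = λ^2 + 4λ + 20 = 0.
Eigenvalues λ = -2 ± 4i (complex conjugate pair).
For λ=-2+4i: an eigenvector is (-1,-1) - i(2,3) = (-1 - 2i, -1 - 3i).
A real fundamental pair from Re and Im of e^((-2+4i)t)v: X_1 = e^(-2t)(cos(4t)·(-1,-1) + sin(4t)·(2,3)), X_2 = e^(-2t)(sin(4t)·(-1,-1) - cos(4t)·(2,3)).
General solution: C_1X_1 + C_2X_2.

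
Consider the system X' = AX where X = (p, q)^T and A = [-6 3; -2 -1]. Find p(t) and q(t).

p(t) = -3K_1e^(-4t) + K_2e^(-3t), q(t) = -2K_1e^(-4t) + K_2e^(-3t)

Coefficient matrix A = [[-6, 3], [-2, -1]].
Characteristic polynomial det(A - λI) = λ^2 + 7λ + 12 = 0.
Eigenvalues λ = -4, -3.
For λ=-4: (A-λI) row 1 is [-2, 3], so an eigenvector is (-3, -2).
For λ=-3: (A-λI) row 1 is [-3, 3], so an eigenvector is (1, 1).
General solution: K_1e^(-4t)(-3,-2) + K_2e^(-3t)(1,1).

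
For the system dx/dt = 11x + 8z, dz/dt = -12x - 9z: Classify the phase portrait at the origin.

saddle

A = [[11,8],[-12,-9]]; det(A-λI) = λ^2 - 2λ - 3.
λ = -1, 3: opposite signs.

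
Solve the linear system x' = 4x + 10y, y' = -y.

x(t) = -2K_1e^(-t) + K_2e^(4t), y(t) = K_1e^(-t)

Coefficient matrix A = [[4, 10], [0, -1]].
Characteristic polynomial det(A - λI) = λ^2 - 3λ - 4 = 0.
Eigenvalues λ = -1, 4.
For λ=-1: (A-λI) row 1 is [5, 10], so an eigenvector is (-2, 1).
For λ=4: (A-λI) row 1 is [0, 10], so an eigenvector is (1, 0).
General solution: K_1e^(-t)(-2,1) + K_2e^(4t)(1,0).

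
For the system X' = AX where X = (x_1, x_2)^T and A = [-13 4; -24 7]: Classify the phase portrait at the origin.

stable node

A = [[-13,4],[-24,7]]; det(A-λI) = λ^2 + 6λ + 5.
λ = -1, -5: both negative.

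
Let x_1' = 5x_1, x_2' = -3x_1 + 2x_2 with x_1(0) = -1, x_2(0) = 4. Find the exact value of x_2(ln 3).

A = [[5,0],[-3,2]]; eigenvalues λ = 2, 5.
Eigenvectors: (0,1) for λ=2, (1,-1) for λ=5.
From the initial condition, c_1 = 3, c_2 = -1.
x_2(ln 3) = (3)(3^2)(1) + (-1)(3^5)(-1) = 270.

270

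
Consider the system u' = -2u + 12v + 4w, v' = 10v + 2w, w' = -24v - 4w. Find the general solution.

Coefficient matrix A = [[-2, 12, 4], [0, 10, 2], [0, -24, -4]].
det(A - λI) = 0 gives eigenvalues λ = 2, 4, -2.
For λ=2: eigenvector (1,-1,4).
For λ=4: eigenvector (0,1,-3).
For λ=-2: eigenvector (1,0,0).
General solution: c_1e^(2t)(1,-1,4) + c_2e^(4t)(0,1,-3) + c_3e^(-2t)(1,0,0).

u(t) = c_1e^(2t) + c_3e^(-2t), v(t) = -c_1e^(2t) + c_2e^(4t), w(t) = 4c_1e^(2t) - 3c_2e^(4t)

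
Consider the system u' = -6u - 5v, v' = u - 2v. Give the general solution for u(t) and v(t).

u(t) = 2C_1e^(-4t)sin(t) - C_1e^(-4t)cos(t) - C_2e^(-4t)sin(t) - 2C_2e^(-4t)cos(t), v(t) = -C_1e^(-4t)sin(t) + C_2e^(-4t)cos(t)

Coefficient matrix A = [[-6, -5], [1, -2]].
Characteristic polynomial det(A - λI) = λ^2 + 8λ + 17 = 0.
Eigenvalues λ = -4 ± i (complex conjugate pair).
For λ=-4+i: an eigenvector is (-1,0) - i(2,-1) = (-1 - 2i, 0 + i).
A real fundamental pair from Re and Im of e^((-4+i)t)v: X_1 = e^(-4t)(cos(t)·(-1,0) + sin(t)·(2,-1)), X_2 = e^(-4t)(sin(t)·(-1,0) - cos(t)·(2,-1)).
General solution: C_1X_1 + C_2X_2.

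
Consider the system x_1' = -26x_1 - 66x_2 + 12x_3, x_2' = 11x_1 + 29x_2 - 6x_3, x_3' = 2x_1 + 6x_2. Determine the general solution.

x_1(t) = 6C_1e^(3t) - 3C_2e^(-4t) - 4C_3e^(4t), x_2(t) = -3C_1e^(3t) + C_2e^(-4t) + 2C_3e^(4t), x_3(t) = -2C_1e^(3t) + C_3e^(4t)

Coefficient matrix A = [[-26, -66, 12], [11, 29, -6], [2, 6, 0]].
det(A - λI) = 0 gives eigenvalues λ = 3, -4, 4.
For λ=3: eigenvector (6,-3,-2).
For λ=-4: eigenvector (-3,1,0).
For λ=4: eigenvector (-4,2,1).
General solution: C_1e^(3t)(6,-3,-2) + C_2e^(-4t)(-3,1,0) + C_3e^(4t)(-4,2,1).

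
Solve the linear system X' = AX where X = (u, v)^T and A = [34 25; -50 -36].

u(t) = -2K_1e^(-t)sin(5t) - K_1e^(-t)cos(5t) - K_2e^(-t)sin(5t) + 2K_2e^(-t)cos(5t), v(t) = 3K_1e^(-t)sin(5t) + K_1e^(-t)cos(5t) + K_2e^(-t)sin(5t) - 3K_2e^(-t)cos(5t)

Coefficient matrix A = [[34, 25], [-50, -36]].
Characteristic polynomial det(A - λI) = λ^2 + 2λ + 26 = 0.
Eigenvalues λ = -1 ± 5i (complex conjugate pair).
For λ=-1+5i: an eigenvector is (-1,1) - i(-2,3) = (-1 + 2i, 1 - 3i).
A real fundamental pair from Re and Im of e^((-1+5i)t)v: X_1 = e^(-t)(cos(5t)·(-1,1) + sin(5t)·(-2,3)), X_2 = e^(-t)(sin(5t)·(-1,1) - cos(5t)·(-2,3)).
General solution: K_1X_1 + K_2X_2.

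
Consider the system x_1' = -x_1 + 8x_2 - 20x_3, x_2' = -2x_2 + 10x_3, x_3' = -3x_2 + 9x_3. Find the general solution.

Coefficient matrix A = [[-1, 8, -20], [0, -2, 10], [0, -3, 9]].
det(A - λI) = 0 gives eigenvalues λ = -1, 3, 4.
For λ=-1: eigenvector (1,0,0).
For λ=3: eigenvector (-1,2,1).
For λ=4: eigenvector (4,-5,-3).
General solution: c_1e^(-t)(1,0,0) + c_2e^(3t)(-1,2,1) + c_3e^(4t)(4,-5,-3).

x_1(t) = c_1e^(-t) - c_2e^(3t) + 4c_3e^(4t), x_2(t) = 2c_2e^(3t) - 5c_3e^(4t), x_3(t) = c_2e^(3t) - 3c_3e^(4t)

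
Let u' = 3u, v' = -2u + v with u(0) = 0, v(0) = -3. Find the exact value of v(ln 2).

A = [[3,0],[-2,1]]; eigenvalues λ = 3, 1.
Eigenvectors: (1,-1) for λ=3, (0,1) for λ=1.
From the initial condition, c_1 = 0, c_2 = -3.
v(ln 2) = (0)(2^3)(-1) + (-3)(2^1)(1) = -6.

-6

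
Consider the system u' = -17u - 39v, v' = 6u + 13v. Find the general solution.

Coefficient matrix A = [[-17, -39], [6, 13]].
Characteristic polynomial det(A - λI) = λ^2 + 4λ + 13 = 0.
Eigenvalues λ = -2 ± 3i (complex conjugate pair).
For λ=-2+3i: an eigenvector is (-3,1) - i(2,-1) = (-3 - 2i, 1 + i).
A real fundamental pair from Re and Im of e^((-2+3i)t)v: X_1 = e^(-2t)(cos(3t)·(-3,1) + sin(3t)·(2,-1)), X_2 = e^(-2t)(sin(3t)·(-3,1) - cos(3t)·(2,-1)).
General solution: C_1X_1 + C_2X_2.

u(t) = 2C_1e^(-2t)sin(3t) - 3C_1e^(-2t)cos(3t) - 3C_2e^(-2t)sin(3t) - 2C_2e^(-2t)cos(3t), v(t) = -C_1e^(-2t)sin(3t) + C_1e^(-2t)cos(3t) + C_2e^(-2t)sin(3t) + C_2e^(-2t)cos(3t)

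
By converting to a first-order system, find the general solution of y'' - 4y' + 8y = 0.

Let x_1 = y, x_2 = y'. Then x_1' = x_2 and x_2' = -8x_1 + 4x_2.
A = [[0,1],[-8,4]]; det(A-λI) = λ^2 - 4λ + 8.
Eigenvalues λ = 2 ± 2i.

y(t) = K_1e^(2t)cos(2t) + K_2e^(2t)sin(2t)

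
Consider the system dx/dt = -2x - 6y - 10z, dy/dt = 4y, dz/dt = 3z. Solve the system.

x(t) = -2K_1e^(3t) - K_2e^(4t) + K_3e^(-2t), y(t) = K_2e^(4t), z(t) = K_1e^(3t)

Coefficient matrix A = [[-2, -6, -10], [0, 4, 0], [0, 0, 3]].
det(A - λI) = 0 gives eigenvalues λ = 3, 4, -2.
For λ=3: eigenvector (-2,0,1).
For λ=4: eigenvector (-1,1,0).
For λ=-2: eigenvector (1,0,0).
General solution: K_1e^(3t)(-2,0,1) + K_2e^(4t)(-1,1,0) + K_3e^(-2t)(1,0,0).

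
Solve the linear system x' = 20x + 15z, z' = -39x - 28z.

Coefficient matrix A = [[20, 15], [-39, -28]].
Characteristic polynomial det(A - λI) = λ^2 + 8λ + 25 = 0.
Eigenvalues λ = -4 ± 3i (complex conjugate pair).
For λ=-4+3i: an eigenvector is (1,-2) - i(-2,3) = (1 + 2i, -2 - 3i).
A real fundamental pair from Re and Im of e^((-4+3i)t)v: X_1 = e^(-4t)(cos(3t)·(1,-2) + sin(3t)·(-2,3)), X_2 = e^(-4t)(sin(3t)·(1,-2) - cos(3t)·(-2,3)).
General solution: K_1X_1 + K_2X_2.

x(t) = -2K_1e^(-4t)sin(3t) + K_1e^(-4t)cos(3t) + K_2e^(-4t)sin(3t) + 2K_2e^(-4t)cos(3t), z(t) = 3K_1e^(-4t)sin(3t) - 2K_1e^(-4t)cos(3t) - 2K_2e^(-4t)sin(3t) - 3K_2e^(-4t)cos(3t)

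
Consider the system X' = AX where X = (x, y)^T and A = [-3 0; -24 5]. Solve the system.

x(t) = K_1e^(-3t), y(t) = 3K_1e^(-3t) + K_2e^(5t)

Coefficient matrix A = [[-3, 0], [-24, 5]].
Characteristic polynomial det(A - λI) = λ^2 - 2λ - 15 = 0.
Eigenvalues λ = -3, 5.
For λ=-3: (A-λI) row 2 is [-24, 8], so an eigenvector is (1, 3).
For λ=5: (A-λI) row 1 is [-8, 0], so an eigenvector is (0, 1).
General solution: K_1e^(-3t)(1,3) + K_2e^(5t)(0,1).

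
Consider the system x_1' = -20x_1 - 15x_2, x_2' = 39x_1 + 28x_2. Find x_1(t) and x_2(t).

Coefficient matrix A = [[-20, -15], [39, 28]].
Characteristic polynomial det(A - λI) = λ^2 - 8λ + 25 = 0.
Eigenvalues λ = 4 ± 3i (complex conjugate pair).
For λ=4+3i: an eigenvector is (2,-3) - i(-1,2) = (2 + i, -3 - 2i).
A real fundamental pair from Re and Im of e^((4+3i)t)v: X_1 = e^(4t)(cos(3t)·(2,-3) + sin(3t)·(-1,2)), X_2 = e^(4t)(sin(3t)·(2,-3) - cos(3t)·(-1,2)).
General solution: K_1X_1 + K_2X_2.

x_1(t) = -K_1e^(4t)sin(3t) + 2K_1e^(4t)cos(3t) + 2K_2e^(4t)sin(3t) + K_2e^(4t)cos(3t), x_2(t) = 2K_1e^(4t)sin(3t) - 3K_1e^(4t)cos(3t) - 3K_2e^(4t)sin(3t) - 2K_2e^(4t)cos(3t)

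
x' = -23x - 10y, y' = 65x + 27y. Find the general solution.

x(t) = -K_1e^(2t)sin(5t) + K_1e^(2t)cos(5t) + K_2e^(2t)sin(5t) + K_2e^(2t)cos(5t), y(t) = 3K_1e^(2t)sin(5t) - 2K_1e^(2t)cos(5t) - 2K_2e^(2t)sin(5t) - 3K_2e^(2t)cos(5t)

Coefficient matrix A = [[-23, -10], [65, 27]].
Characteristic polynomial det(A - λI) = λ^2 - 4λ + 29 = 0.
Eigenvalues λ = 2 ± 5i (complex conjugate pair).
For λ=2+5i: an eigenvector is (1,-2) - i(-1,3) = (1 + i, -2 - 3i).
A real fundamental pair from Re and Im of e^((2+5i)t)v: X_1 = e^(2t)(cos(5t)·(1,-2) + sin(5t)·(-1,3)), X_2 = e^(2t)(sin(5t)·(1,-2) - cos(5t)·(-1,3)).
General solution: K_1X_1 + K_2X_2.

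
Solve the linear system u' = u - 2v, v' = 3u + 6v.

Coefficient matrix A = [[1, -2], [3, 6]].
Characteristic polynomial det(A - λI) = λ^2 - 7λ + 12 = 0.
Eigenvalues λ = 3, 4.
For λ=3: (A-λI) row 1 is [-2, -2], so an eigenvector is (-1, 1).
For λ=4: (A-λI) row 1 is [-3, -2], so an eigenvector is (2, -3).
General solution: C_1e^(3t)(-1,1) + C_2e^(4t)(2,-3).

u(t) = -C_1e^(3t) + 2C_2e^(4t), v(t) = C_1e^(3t) - 3C_2e^(4t)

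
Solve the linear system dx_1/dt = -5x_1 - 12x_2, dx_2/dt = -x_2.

x_1(t) = 3C_1e^(-t) - C_2e^(-5t), x_2(t) = -C_1e^(-t)

Coefficient matrix A = [[-5, -12], [0, -1]].
Characteristic polynomial det(A - λI) = λ^2 + 6λ + 5 = 0.
Eigenvalues λ = -1, -5.
For λ=-1: (A-λI) row 1 is [-4, -12], so an eigenvector is (3, -1).
For λ=-5: (A-λI) row 1 is [0, -12], so an eigenvector is (-1, 0).
General solution: C_1e^(-t)(3,-1) + C_2e^(-5t)(-1,0).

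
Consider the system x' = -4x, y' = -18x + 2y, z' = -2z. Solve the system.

x(t) = K_2e^(-4t), y(t) = -K_1e^(2t) + 3K_2e^(-4t), z(t) = K_3e^(-2t)

Coefficient matrix A = [[-4, 0, 0], [-18, 2, 0], [0, 0, -2]].
det(A - λI) = 0 gives eigenvalues λ = 2, -4, -2.
For λ=2: eigenvector (0,-1,0).
For λ=-4: eigenvector (1,3,0).
For λ=-2: eigenvector (0,0,1).
General solution: K_1e^(2t)(0,-1,0) + K_2e^(-4t)(1,3,0) + K_3e^(-2t)(0,0,1).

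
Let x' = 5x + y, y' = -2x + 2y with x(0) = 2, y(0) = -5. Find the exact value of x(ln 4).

A = [[5,1],[-2,2]]; eigenvalues λ = 4, 3.
Eigenvectors: (1,-1) for λ=4, (-1,2) for λ=3.
From the initial condition, c_1 = -1, c_2 = -3.
x(ln 4) = (-1)(4^4)(1) + (-3)(4^3)(-1) = -64.

-64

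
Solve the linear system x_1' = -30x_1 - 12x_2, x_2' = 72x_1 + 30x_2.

x_1(t) = c_1e^(-6t) - c_2e^(6t), x_2(t) = -2c_1e^(-6t) + 3c_2e^(6t)

Coefficient matrix A = [[-30, -12], [72, 30]].
Characteristic polynomial det(A - λI) = λ^2 - 36 = 0.
Eigenvalues λ = -6, 6.
For λ=-6: (A-λI) row 1 is [-24, -12], so an eigenvector is (1, -2).
For λ=6: (A-λI) row 1 is [-36, -12], so an eigenvector is (-1, 3).
General solution: c_1e^(-6t)(1,-2) + c_2e^(6t)(-1,3).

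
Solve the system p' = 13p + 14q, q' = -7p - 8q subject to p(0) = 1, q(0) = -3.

p(t) = -4e^(6t) + 5e^(-t), q(t) = 2e^(6t) - 5e^(-t)

Coefficient matrix A = [[13, 14], [-7, -8]].
Characteristic polynomial det(A - λI) = λ^2 - 5λ - 6 = 0.
Eigenvalues λ = 6, -1.
For λ=6: (A-λI) row 1 is [7, 14], so an eigenvector is (2, -1).
For λ=-1: (A-λI) row 1 is [14, 14], so an eigenvector is (-1, 1).
General solution: K_1e^(6t)(2,-1) + K_2e^(-t)(-1,1).
Applying p(0)=1, q(0)=-3 gives K_1=-2, K_2=-5.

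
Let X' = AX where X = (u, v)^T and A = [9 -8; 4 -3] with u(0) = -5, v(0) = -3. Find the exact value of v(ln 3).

A = [[9,-8],[4,-3]]; eigenvalues λ = 1, 5.
Eigenvectors: (1,1) for λ=1, (2,1) for λ=5.
From the initial condition, c_1 = -1, c_2 = -2.
v(ln 3) = (-1)(3^1)(1) + (-2)(3^5)(1) = -489.

-489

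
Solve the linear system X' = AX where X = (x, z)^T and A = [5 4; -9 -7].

x(t) = 2K_1e^(-t) + 2K_2te^(-t) - K_2e^(-t), z(t) = -3K_1e^(-t) - 3K_2te^(-t) + 2K_2e^(-t)

Coefficient matrix A = [[5, 4], [-9, -7]].
Characteristic polynomial det(A - λI) = λ^2 + 2λ + 1 = 0.
Single eigenvalue λ = -1 with algebraic multiplicity 2.
Eigenvector v = (2,-3); generalized eigenvector w with (A-λI)w=v is (-1,2).
General solution: e^(-t)[K_1·v + K_2·(t·v + w)].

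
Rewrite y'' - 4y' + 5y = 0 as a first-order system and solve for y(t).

y(t) = K_1e^(2t)cos(t) + K_2e^(2t)sin(t)

Let x_1 = y, x_2 = y'. Then x_1' = x_2 and x_2' = -5x_1 + 4x_2.
A = [[0,1],[-5,4]]; det(A-λI) = λ^2 - 4λ + 5.
Eigenvalues λ = 2 ± i.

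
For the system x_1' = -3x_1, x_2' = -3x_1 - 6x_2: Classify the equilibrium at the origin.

stable node

A = [[-3,0],[-3,-6]]; det(A-λI) = λ^2 + 9λ + 18.
λ = -3, -6: both negative.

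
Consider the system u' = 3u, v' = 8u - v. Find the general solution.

u(t) = -C_1e^(3t), v(t) = -2C_1e^(3t) - C_2e^(-t)

Coefficient matrix A = [[3, 0], [8, -1]].
Characteristic polynomial det(A - λI) = λ^2 - 2λ - 3 = 0.
Eigenvalues λ = 3, -1.
For λ=3: (A-λI) row 2 is [8, -4], so an eigenvector is (-1, -2).
For λ=-1: (A-λI) row 1 is [4, 0], so an eigenvector is (0, -1).
General solution: C_1e^(3t)(-1,-2) + C_2e^(-t)(0,-1).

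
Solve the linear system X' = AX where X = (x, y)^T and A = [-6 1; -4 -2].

Coefficient matrix A = [[-6, 1], [-4, -2]].
Characteristic polynomial det(A - λI) = λ^2 + 8λ + 16 = 0.
Single eigenvalue λ = -4 with algebraic multiplicity 2.
Eigenvector v = (-1,-2); generalized eigenvector w with (A-λI)w=v is (0,-1).
General solution: e^(-4t)[C_1·v + C_2·(t·v + w)].

x(t) = -C_1e^(-4t) - C_2te^(-4t), y(t) = -2C_1e^(-4t) - 2C_2te^(-4t) - C_2e^(-4t)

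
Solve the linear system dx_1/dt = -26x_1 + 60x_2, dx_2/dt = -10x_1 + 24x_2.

x_1(t) = -3c_1e^(-6t) + 2c_2e^(4t), x_2(t) = -c_1e^(-6t) + c_2e^(4t)

Coefficient matrix A = [[-26, 60], [-10, 24]].
Characteristic polynomial det(A - λI) = λ^2 + 2λ - 24 = 0.
Eigenvalues λ = -6, 4.
For λ=-6: (A-λI) row 1 is [-20, 60], so an eigenvector is (-3, -1).
For λ=4: (A-λI) row 1 is [-30, 60], so an eigenvector is (2, 1).
General solution: c_1e^(-6t)(-3,-1) + c_2e^(4t)(2,1).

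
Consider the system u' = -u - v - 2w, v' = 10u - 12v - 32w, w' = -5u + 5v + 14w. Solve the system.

Coefficient matrix A = [[-1, -1, -2], [10, -12, -32], [-5, 5, 14]].
det(A - λI) = 0 gives eigenvalues λ = -1, -2, 4.
For λ=-1: eigenvector (1,-2,1).
For λ=-2: eigenvector (1,1,0).
For λ=4: eigenvector (0,-2,1).
General solution: C_1e^(-t)(1,-2,1) + C_2e^(-2t)(1,1,0) + C_3e^(4t)(0,-2,1).

u(t) = C_1e^(-t) + C_2e^(-2t), v(t) = -2C_1e^(-t) + C_2e^(-2t) - 2C_3e^(4t), w(t) = C_1e^(-t) + C_3e^(4t)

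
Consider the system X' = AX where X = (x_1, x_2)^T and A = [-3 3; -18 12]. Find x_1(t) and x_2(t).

Coefficient matrix A = [[-3, 3], [-18, 12]].
Characteristic polynomial det(A - λI) = λ^2 - 9λ + 18 = 0.
Eigenvalues λ = 3, 6.
For λ=3: (A-λI) row 1 is [-6, 3], so an eigenvector is (1, 2).
For λ=6: (A-λI) row 1 is [-9, 3], so an eigenvector is (-1, -3).
General solution: c_1e^(3t)(1,2) + c_2e^(6t)(-1,-3).

x_1(t) = c_1e^(3t) - c_2e^(6t), x_2(t) = 2c_1e^(3t) - 3c_2e^(6t)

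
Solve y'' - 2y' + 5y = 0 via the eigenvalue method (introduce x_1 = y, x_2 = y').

Let x_1 = y, x_2 = y'. Then x_1' = x_2 and x_2' = -5x_1 + 2x_2.
A = [[0,1],[-5,2]]; det(A-λI) = λ^2 - 2λ + 5.
Eigenvalues λ = 1 ± 2i.

y(t) = K_1e^(t)cos(2t) + K_2e^(t)sin(2t)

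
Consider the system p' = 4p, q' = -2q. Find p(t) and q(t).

Coefficient matrix A = [[4, 0], [0, -2]].
Characteristic polynomial det(A - λI) = λ^2 - 2λ - 8 = 0.
Eigenvalues λ = -2, 4.
For λ=-2: (A-λI) row 1 is [6, 0], so an eigenvector is (0, -1).
For λ=4: (A-λI) row 2 is [0, -6], so an eigenvector is (1, 0).
General solution: c_1e^(-2t)(0,-1) + c_2e^(4t)(1,0).

p(t) = c_2e^(4t), q(t) = -c_1e^(-2t)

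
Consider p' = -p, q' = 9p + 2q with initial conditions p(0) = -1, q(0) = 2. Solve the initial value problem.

Coefficient matrix A = [[-1, 0], [9, 2]].
Characteristic polynomial det(A - λI) = λ^2 - λ - 2 = 0.
Eigenvalues λ = 2, -1.
For λ=2: (A-λI) row 1 is [-3, 0], so an eigenvector is (0, 1).
For λ=-1: (A-λI) row 2 is [9, 3], so an eigenvector is (-1, 3).
General solution: c_1e^(2t)(0,1) + c_2e^(-t)(-1,3).
Applying p(0)=-1, q(0)=2 gives c_1=-1, c_2=1.

p(t) = -e^(-t), q(t) = -e^(2t) + 3e^(-t)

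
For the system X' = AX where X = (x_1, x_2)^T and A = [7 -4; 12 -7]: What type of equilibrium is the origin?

A = [[7,-4],[12,-7]]; det(A-λI) = λ^2 - 1.
λ = 1, -1: opposite signs.

saddle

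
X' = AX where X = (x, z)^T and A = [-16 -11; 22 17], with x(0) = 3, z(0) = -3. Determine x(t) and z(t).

x(t) = 3e^(-5t), z(t) = -3e^(-5t)

Coefficient matrix A = [[-16, -11], [22, 17]].
Characteristic polynomial det(A - λI) = λ^2 - λ - 30 = 0.
Eigenvalues λ = 6, -5.
For λ=6: (A-λI) row 1 is [-22, -11], so an eigenvector is (1, -2).
For λ=-5: (A-λI) row 1 is [-11, -11], so an eigenvector is (-1, 1).
General solution: C_1e^(6t)(1,-2) + C_2e^(-5t)(-1,1).
Applying x(0)=3, z(0)=-3 gives C_1=0, C_2=-3.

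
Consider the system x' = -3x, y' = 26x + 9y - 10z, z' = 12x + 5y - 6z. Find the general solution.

x(t) = K_1e^(-3t), y(t) = -3K_1e^(-3t) + 2K_2e^(4t) - K_3e^(-t), z(t) = -K_1e^(-3t) + K_2e^(4t) - K_3e^(-t)

Coefficient matrix A = [[-3, 0, 0], [26, 9, -10], [12, 5, -6]].
det(A - λI) = 0 gives eigenvalues λ = -3, 4, -1.
For λ=-3: eigenvector (1,-3,-1).
For λ=4: eigenvector (0,2,1).
For λ=-1: eigenvector (0,-1,-1).
General solution: K_1e^(-3t)(1,-3,-1) + K_2e^(4t)(0,2,1) + K_3e^(-t)(0,-1,-1).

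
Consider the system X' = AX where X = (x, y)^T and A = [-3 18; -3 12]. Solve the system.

Coefficient matrix A = [[-3, 18], [-3, 12]].
Characteristic polynomial det(A - λI) = λ^2 - 9λ + 18 = 0.
Eigenvalues λ = 3, 6.
For λ=3: (A-λI) row 1 is [-6, 18], so an eigenvector is (-3, -1).
For λ=6: (A-λI) row 1 is [-9, 18], so an eigenvector is (2, 1).
General solution: c_1e^(3t)(-3,-1) + c_2e^(6t)(2,1).

x(t) = -3c_1e^(3t) + 2c_2e^(6t), y(t) = -c_1e^(3t) + c_2e^(6t)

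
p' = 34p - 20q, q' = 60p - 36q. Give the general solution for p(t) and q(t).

p(t) = -K_1e^(-6t) + 2K_2e^(4t), q(t) = -2K_1e^(-6t) + 3K_2e^(4t)

Coefficient matrix A = [[34, -20], [60, -36]].
Characteristic polynomial det(A - λI) = λ^2 + 2λ - 24 = 0.
Eigenvalues λ = -6, 4.
For λ=-6: (A-λI) row 1 is [40, -20], so an eigenvector is (-1, -2).
For λ=4: (A-λI) row 1 is [30, -20], so an eigenvector is (2, 3).
General solution: K_1e^(-6t)(-1,-2) + K_2e^(4t)(2,3).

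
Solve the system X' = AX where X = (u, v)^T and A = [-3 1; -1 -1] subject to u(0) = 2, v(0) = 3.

u(t) = te^(-2t) + 2e^(-2t), v(t) = te^(-2t) + 3e^(-2t)

Coefficient matrix A = [[-3, 1], [-1, -1]].
Characteristic polynomial det(A - λI) = λ^2 + 4λ + 4 = 0.
Single eigenvalue λ = -2 with algebraic multiplicity 2.
Eigenvector v = (1,1); generalized eigenvector w with (A-λI)w=v is (-3,-2).
General solution: e^(-2t)[K_1·v + K_2·(t·v + w)].
Applying u(0)=2, v(0)=3 gives K_1=5, K_2=1.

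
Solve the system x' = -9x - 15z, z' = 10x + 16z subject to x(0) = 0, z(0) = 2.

x(t) = -6e^(6t) + 6e^(t), z(t) = 6e^(6t) - 4e^(t)

Coefficient matrix A = [[-9, -15], [10, 16]].
Characteristic polynomial det(A - λI) = λ^2 - 7λ + 6 = 0.
Eigenvalues λ = 6, 1.
For λ=6: (A-λI) row 1 is [-15, -15], so an eigenvector is (-1, 1).
For λ=1: (A-λI) row 1 is [-10, -15], so an eigenvector is (-3, 2).
General solution: c_1e^(6t)(-1,1) + c_2e^(t)(-3,2).
Applying x(0)=0, z(0)=2 gives c_1=6, c_2=-2.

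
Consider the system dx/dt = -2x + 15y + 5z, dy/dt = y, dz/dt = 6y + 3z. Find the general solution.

Coefficient matrix A = [[-2, 15, 5], [0, 1, 0], [0, 6, 3]].
det(A - λI) = 0 gives eigenvalues λ = -2, 1, 3.
For λ=-2: eigenvector (1,0,0).
For λ=1: eigenvector (0,1,-3).
For λ=3: eigenvector (1,0,1).
General solution: c_1e^(-2t)(1,0,0) + c_2e^(t)(0,1,-3) + c_3e^(3t)(1,0,1).

x(t) = c_1e^(-2t) + c_3e^(3t), y(t) = c_2e^(t), z(t) = -3c_2e^(t) + c_3e^(3t)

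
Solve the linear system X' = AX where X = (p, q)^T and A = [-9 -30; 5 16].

p(t) = -2c_1e^(6t) + 3c_2e^(t), q(t) = c_1e^(6t) - c_2e^(t)

Coefficient matrix A = [[-9, -30], [5, 16]].
Characteristic polynomial det(A - λI) = λ^2 - 7λ + 6 = 0.
Eigenvalues λ = 6, 1.
For λ=6: (A-λI) row 1 is [-15, -30], so an eigenvector is (-2, 1).
For λ=1: (A-λI) row 1 is [-10, -30], so an eigenvector is (3, -1).
General solution: c_1e^(6t)(-2,1) + c_2e^(t)(3,-1).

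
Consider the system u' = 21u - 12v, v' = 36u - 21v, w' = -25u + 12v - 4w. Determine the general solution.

Coefficient matrix A = [[21, -12, 0], [36, -21, 0], [-25, 12, -4]].
det(A - λI) = 0 gives eigenvalues λ = 3, -3, -4.
For λ=3: eigenvector (2,3,-2).
For λ=-3: eigenvector (-1,-2,1).
For λ=-4: eigenvector (0,0,1).
General solution: K_1e^(3t)(2,3,-2) + K_2e^(-3t)(-1,-2,1) + K_3e^(-4t)(0,0,1).

u(t) = 2K_1e^(3t) - K_2e^(-3t), v(t) = 3K_1e^(3t) - 2K_2e^(-3t), w(t) = -2K_1e^(3t) + K_2e^(-3t) + K_3e^(-4t)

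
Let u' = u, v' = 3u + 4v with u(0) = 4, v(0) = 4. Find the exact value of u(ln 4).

A = [[1,0],[3,4]]; eigenvalues λ = 4, 1.
Eigenvectors: (0,-1) for λ=4, (-1,1) for λ=1.
From the initial condition, c_1 = -8, c_2 = -4.
u(ln 4) = (-8)(4^4)(0) + (-4)(4^1)(-1) = 16.

16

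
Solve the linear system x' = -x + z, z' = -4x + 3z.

x(t) = -c_1e^(t) - c_2te^(t) + 2c_2e^(t), z(t) = -2c_1e^(t) - 2c_2te^(t) + 3c_2e^(t)

Coefficient matrix A = [[-1, 1], [-4, 3]].
Characteristic polynomial det(A - λI) = λ^2 - 2λ + 1 = 0.
Single eigenvalue λ = 1 with algebraic multiplicity 2.
Eigenvector v = (-1,-2); generalized eigenvector w with (A-λI)w=v is (2,3).
General solution: e^(t)[c_1·v + c_2·(t·v + w)].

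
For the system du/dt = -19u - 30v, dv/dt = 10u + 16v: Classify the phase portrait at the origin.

A = [[-19,-30],[10,16]]; det(A-λI) = λ^2 + 3λ - 4.
λ = 1, -4: opposite signs.

saddle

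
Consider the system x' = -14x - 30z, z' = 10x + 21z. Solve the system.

Coefficient matrix A = [[-14, -30], [10, 21]].
Characteristic polynomial det(A - λI) = λ^2 - 7λ + 6 = 0.
Eigenvalues λ = 6, 1.
For λ=6: (A-λI) row 1 is [-20, -30], so an eigenvector is (3, -2).
For λ=1: (A-λI) row 1 is [-15, -30], so an eigenvector is (-2, 1).
General solution: C_1e^(6t)(3,-2) + C_2e^(t)(-2,1).

x(t) = 3C_1e^(6t) - 2C_2e^(t), z(t) = -2C_1e^(6t) + C_2e^(t)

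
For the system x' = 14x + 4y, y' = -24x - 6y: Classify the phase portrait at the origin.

unstable node

A = [[14,4],[-24,-6]]; det(A-λI) = λ^2 - 8λ + 12.
λ = 2, 6: both positive.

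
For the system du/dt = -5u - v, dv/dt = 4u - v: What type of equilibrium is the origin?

A = [[-5,-1],[4,-1]]; det(A-λI) = λ^2 + 6λ + 9.
repeated λ = -3 with a single eigenvector.

stable improper node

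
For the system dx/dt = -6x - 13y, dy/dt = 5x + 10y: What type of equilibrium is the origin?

unstable spiral

A = [[-6,-13],[5,10]]; det(A-λI) = λ^2 - 4λ + 5.
λ = 2 ± i: positive real part.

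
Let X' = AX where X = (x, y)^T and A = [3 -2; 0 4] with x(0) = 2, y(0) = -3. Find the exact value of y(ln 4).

-768

A = [[3,-2],[0,4]]; eigenvalues λ = 4, 3.
Eigenvectors: (-2,1) for λ=4, (1,0) for λ=3.
From the initial condition, c_1 = -3, c_2 = -4.
y(ln 4) = (-3)(4^4)(1) + (-4)(4^3)(0) = -768.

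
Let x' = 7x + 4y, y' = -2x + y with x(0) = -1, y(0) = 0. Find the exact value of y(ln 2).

A = [[7,4],[-2,1]]; eigenvalues λ = 5, 3.
Eigenvectors: (2,-1) for λ=5, (-1,1) for λ=3.
From the initial condition, c_1 = -1, c_2 = -1.
y(ln 2) = (-1)(2^5)(-1) + (-1)(2^3)(1) = 24.

24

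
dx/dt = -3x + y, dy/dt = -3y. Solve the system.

x(t) = -K_1e^(-3t) - K_2te^(-3t) + K_2e^(-3t), y(t) = -K_2e^(-3t)

Coefficient matrix A = [[-3, 1], [0, -3]].
Characteristic polynomial det(A - λI) = λ^2 + 6λ + 9 = 0.
Single eigenvalue λ = -3 with algebraic multiplicity 2.
Eigenvector v = (-1,0); generalized eigenvector w with (A-λI)w=v is (1,-1).
General solution: e^(-3t)[K_1·v + K_2·(t·v + w)].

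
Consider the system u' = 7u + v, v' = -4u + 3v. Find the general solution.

u(t) = -K_1e^(5t) - K_2te^(5t) - K_2e^(5t), v(t) = 2K_1e^(5t) + 2K_2te^(5t) + K_2e^(5t)

Coefficient matrix A = [[7, 1], [-4, 3]].
Characteristic polynomial det(A - λI) = λ^2 - 10λ + 25 = 0.
Single eigenvalue λ = 5 with algebraic multiplicity 2.
Eigenvector v = (-1,2); generalized eigenvector w with (A-λI)w=v is (-1,1).
General solution: e^(5t)[K_1·v + K_2·(t·v + w)].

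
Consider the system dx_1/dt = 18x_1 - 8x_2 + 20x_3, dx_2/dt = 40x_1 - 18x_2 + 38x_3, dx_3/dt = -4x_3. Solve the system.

Coefficient matrix A = [[18, -8, 20], [40, -18, 38], [0, 0, -4]].
det(A - λI) = 0 gives eigenvalues λ = 2, -2, -4.
For λ=2: eigenvector (1,2,0).
For λ=-2: eigenvector (2,5,0).
For λ=-4: eigenvector (-2,-3,1).
General solution: C_1e^(2t)(1,2,0) + C_2e^(-2t)(2,5,0) + C_3e^(-4t)(-2,-3,1).

x_1(t) = C_1e^(2t) + 2C_2e^(-2t) - 2C_3e^(-4t), x_2(t) = 2C_1e^(2t) + 5C_2e^(-2t) - 3C_3e^(-4t), x_3(t) = C_3e^(-4t)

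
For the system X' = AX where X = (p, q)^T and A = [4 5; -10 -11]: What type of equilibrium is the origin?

A = [[4,5],[-10,-11]]; det(A-λI) = λ^2 + 7λ + 6.
λ = -1, -6: both negative.

stable node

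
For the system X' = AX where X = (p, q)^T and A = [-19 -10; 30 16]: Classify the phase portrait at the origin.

saddle

A = [[-19,-10],[30,16]]; det(A-λI) = λ^2 + 3λ - 4.
λ = 1, -4: opposite signs.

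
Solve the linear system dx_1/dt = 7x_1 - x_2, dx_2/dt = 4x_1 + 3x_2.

Coefficient matrix A = [[7, -1], [4, 3]].
Characteristic polynomial det(A - λI) = λ^2 - 10λ + 25 = 0.
Single eigenvalue λ = 5 with algebraic multiplicity 2.
Eigenvector v = (-1,-2); generalized eigenvector w with (A-λI)w=v is (1,3).
General solution: e^(5t)[K_1·v + K_2·(t·v + w)].

x_1(t) = -K_1e^(5t) - K_2te^(5t) + K_2e^(5t), x_2(t) = -2K_1e^(5t) - 2K_2te^(5t) + 3K_2e^(5t)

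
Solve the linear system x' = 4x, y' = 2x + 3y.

x(t) = -C_1e^(4t), y(t) = -2C_1e^(4t) - C_2e^(3t)

Coefficient matrix A = [[4, 0], [2, 3]].
Characteristic polynomial det(A - λI) = λ^2 - 7λ + 12 = 0.
Eigenvalues λ = 4, 3.
For λ=4: (A-λI) row 2 is [2, -1], so an eigenvector is (-1, -2).
For λ=3: (A-λI) row 1 is [1, 0], so an eigenvector is (0, -1).
General solution: C_1e^(4t)(-1,-2) + C_2e^(3t)(0,-1).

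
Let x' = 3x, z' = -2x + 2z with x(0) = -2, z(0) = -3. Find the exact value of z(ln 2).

A = [[3,0],[-2,2]]; eigenvalues λ = 2, 3.
Eigenvectors: (0,-1) for λ=2, (-1,2) for λ=3.
From the initial condition, c_1 = 7, c_2 = 2.
z(ln 2) = (7)(2^2)(-1) + (2)(2^3)(2) = 4.

4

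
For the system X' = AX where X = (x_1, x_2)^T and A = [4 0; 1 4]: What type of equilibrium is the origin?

A = [[4,0],[1,4]]; det(A-λI) = λ^2 - 8λ + 16.
repeated λ = 4 with a single eigenvector.

unstable improper node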